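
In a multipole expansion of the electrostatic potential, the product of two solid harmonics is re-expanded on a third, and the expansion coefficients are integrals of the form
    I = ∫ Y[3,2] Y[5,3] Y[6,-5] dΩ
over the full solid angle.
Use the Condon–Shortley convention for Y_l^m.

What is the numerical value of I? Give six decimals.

-0.169016

Rules hold: Σm=0, L=14 even, 2≤6≤8.
N = 7·11·13 = 1001
Δ = 2!·4!·8!/15! = 1/675675
Racah Σ t=0..2: t=0:+1/8640 t=1:−1/2304 t=2:+1/8640 = -7/34560
⇒ 3j(3 5 6; 0 0 0)² = 7/429, sgn -1
Racah Σ t=0..1: t=0:+1/483840 t=1:−1/120960 = -1/161280
⇒ 3j(3 5 6; 2 3 -5)² = 2/91, sgn +1
4πI² = N·(3j₀)²·(3jₘ)² = 14/39
I = -1·√(0.358974/4π) = -0.16901560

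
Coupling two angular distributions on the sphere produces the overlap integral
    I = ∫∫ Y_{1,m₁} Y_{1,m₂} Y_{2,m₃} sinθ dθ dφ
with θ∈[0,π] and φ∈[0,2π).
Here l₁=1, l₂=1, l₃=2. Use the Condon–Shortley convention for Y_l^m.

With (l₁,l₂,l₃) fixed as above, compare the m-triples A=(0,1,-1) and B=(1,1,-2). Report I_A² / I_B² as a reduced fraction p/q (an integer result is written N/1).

1/2

Same 1,1,2: normalisation and zero-m 3j drop out of the ratio.
A: Δ: 0! 2! 2! / 5! → 1/30; sum: t=0:+1/2 = 1/2; 3j²(1 1 2; 0 1 -1) = Δ·Π!·Σ² = 1/10  (sign -1)
B: Δ: 0! 2! 2! / 5! → 1/30; sum: t=0:+1/4 = 1/4; 3j²(1 1 2; 1 1 -2) = Δ·Π!·Σ² = 1/5  (sign +1)
I_A²/I_B² = (1/10)/(1/5) = 1/2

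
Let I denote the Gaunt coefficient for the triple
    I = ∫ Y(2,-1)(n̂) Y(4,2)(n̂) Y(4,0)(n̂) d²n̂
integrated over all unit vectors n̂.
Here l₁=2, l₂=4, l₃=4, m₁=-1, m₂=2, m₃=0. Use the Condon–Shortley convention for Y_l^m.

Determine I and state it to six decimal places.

0.000000

-1 + 2 + 0 = 1 ≠ 0: azimuthal integral kills it; I = 0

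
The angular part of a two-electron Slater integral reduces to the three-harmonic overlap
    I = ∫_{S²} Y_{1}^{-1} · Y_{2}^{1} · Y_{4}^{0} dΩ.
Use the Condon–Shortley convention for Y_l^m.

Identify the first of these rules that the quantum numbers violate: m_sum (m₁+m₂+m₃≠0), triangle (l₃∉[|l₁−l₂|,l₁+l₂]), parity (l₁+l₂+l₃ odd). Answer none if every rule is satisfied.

azimuthal sum: -1 + 1 + 0 = 0  ✓
1 ≤ 4 ≤ 3 (triangle on l)  ✗
L = 1 + 2 + 4 = 7 (odd)

triangle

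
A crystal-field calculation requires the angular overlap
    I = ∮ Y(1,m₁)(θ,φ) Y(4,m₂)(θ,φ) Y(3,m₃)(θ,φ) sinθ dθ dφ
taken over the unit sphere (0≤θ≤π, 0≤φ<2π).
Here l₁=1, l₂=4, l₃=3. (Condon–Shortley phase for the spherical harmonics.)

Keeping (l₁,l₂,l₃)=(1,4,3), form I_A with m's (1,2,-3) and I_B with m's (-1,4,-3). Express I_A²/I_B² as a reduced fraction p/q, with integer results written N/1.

Same 1,4,3: normalisation and zero-m 3j drop out of the ratio.
A: Δ: 2! 0! 6! / 9! → 1/252; sum: t=0:+1/1440 = 1/1440; 3j²(1 4 3; 1 2 -3) = Δ·Π!·Σ² = 1/252  (sign +1)
B: Δ: 2! 0! 6! / 9! → 1/252; sum: t=2:+1/1440 = 1/1440; 3j²(1 4 3; -1 4 -3) = Δ·Π!·Σ² = 1/9  (sign +1)
I_A²/I_B² = (1/252)/(1/9) = 1/28

1/28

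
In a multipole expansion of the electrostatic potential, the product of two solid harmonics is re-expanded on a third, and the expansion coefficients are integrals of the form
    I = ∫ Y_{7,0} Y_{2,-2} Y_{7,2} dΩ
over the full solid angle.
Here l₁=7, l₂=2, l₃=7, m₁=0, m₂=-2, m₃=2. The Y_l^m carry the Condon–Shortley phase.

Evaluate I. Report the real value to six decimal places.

-0.192231

m-sum 0 ✓  L=16 even ✓  5≤7≤9 ✓
Π(2lᵢ+1) = 15×5×15 = 1125
triangle coeff Δ(7,2,7) = 1/185640
Σ_t [0,2]: t=0:+1/2419200 t=1:−1/518400 t=2:+1/2419200 = -1/907200
(3j)²=56/3315 [(7 2 7; 0 0 0)], sign=+1
Σ_t [0,0]: t=0:+1/2419200 = 1/2419200
(3j)²=27/1105 [(7 2 7; 0 -2 2)], sign=-1
⇒ 4πI² = 22680/48841
I = (-1)√(22680/48841/(4π)) = -0.19223140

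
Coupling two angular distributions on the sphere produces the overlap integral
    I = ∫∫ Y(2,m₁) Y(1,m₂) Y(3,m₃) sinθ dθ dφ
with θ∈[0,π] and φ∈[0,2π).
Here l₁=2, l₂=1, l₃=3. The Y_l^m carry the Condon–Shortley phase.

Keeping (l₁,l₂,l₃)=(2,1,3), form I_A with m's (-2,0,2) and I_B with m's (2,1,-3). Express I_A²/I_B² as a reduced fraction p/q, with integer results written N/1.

1/3

Shared (l₁,l₂,l₃)=(2,1,3): N and (l;000)² cancel in I_A²/I_B².
A: Δ = 0!·4!·2!/7! = 1/105; Racah Σ t=0..0: t=0:+1/24 = 1/24; ⇒ 3j(2 1 3; -2 0 2)² = 1/21, sgn -1
B: Δ = 0!·4!·2!/7! = 1/105; Racah Σ t=0..0: t=0:+1/48 = 1/48; ⇒ 3j(2 1 3; 2 1 -3)² = 1/7, sgn +1
I_A²/I_B² = (1/21)/(1/7) = 1/3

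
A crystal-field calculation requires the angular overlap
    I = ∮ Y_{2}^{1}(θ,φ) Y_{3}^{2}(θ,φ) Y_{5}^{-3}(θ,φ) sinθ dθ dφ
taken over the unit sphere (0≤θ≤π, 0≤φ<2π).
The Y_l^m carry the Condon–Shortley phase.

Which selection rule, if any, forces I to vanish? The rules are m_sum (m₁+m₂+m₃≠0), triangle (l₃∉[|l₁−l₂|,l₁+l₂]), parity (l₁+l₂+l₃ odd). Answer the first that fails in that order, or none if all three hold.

none

azimuthal sum: 1 + 2 − 3 = 0  ✓
1 ≤ 5 ≤ 5 (triangle on l)  ✓
L = 2 + 3 + 5 = 10 (even)  ✓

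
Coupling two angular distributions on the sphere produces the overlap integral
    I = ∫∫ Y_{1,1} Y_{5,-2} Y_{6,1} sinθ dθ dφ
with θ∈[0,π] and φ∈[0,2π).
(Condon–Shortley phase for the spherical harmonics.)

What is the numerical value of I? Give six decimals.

-0.129207

m-sum 0 ✓  L=12 even ✓  4≤6≤6 ✓
Π(2lᵢ+1) = 3×11×13 = 429
triangle coeff Δ(1,5,6) = 1/858
Σ_t [0,0]: t=0:+1/14400 = 1/14400
(3j)²=6/143 [(1 5 6; 0 0 0)], sign=+1
Σ_t [0,0]: t=0:+1/60480 = 1/60480
(3j)²=5/429 [(1 5 6; 1 -2 1)], sign=-1
⇒ 4πI² = 30/143
I = (-1)√(30/143/(4π)) = -0.12920749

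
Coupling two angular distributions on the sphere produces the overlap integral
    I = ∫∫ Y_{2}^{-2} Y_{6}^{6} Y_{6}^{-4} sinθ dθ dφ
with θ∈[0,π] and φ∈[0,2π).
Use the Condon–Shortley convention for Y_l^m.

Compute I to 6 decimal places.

Checks pass: Σm=0; 14 even; l₃=6∈[4,8].
(2·2+1)(2·6+1)(2·6+1) = 845
Δ: 2! 2! 10! / 15! → 1/90090
sum: t=0:+1/69120 t=1:−1/14400 t=2:+1/69120 = -7/172800
3j²(2 6 6; 0 0 0) = Δ·Π!·Σ² = 14/715  (sign -1)
sum: t=2:+1/14515200 = 1/14515200
3j²(2 6 6; -2 6 -4) = Δ·Π!·Σ² = 2/455  (sign +1)
combine: 4πI² = 845·14/715·2/455 = 4/55
take √, sign -1: I = -0.07607531

-0.076075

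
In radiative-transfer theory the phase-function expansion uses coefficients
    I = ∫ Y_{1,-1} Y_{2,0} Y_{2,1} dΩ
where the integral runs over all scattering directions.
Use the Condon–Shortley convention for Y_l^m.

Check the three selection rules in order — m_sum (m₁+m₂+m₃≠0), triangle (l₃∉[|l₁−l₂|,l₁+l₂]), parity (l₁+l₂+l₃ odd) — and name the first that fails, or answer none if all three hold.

parity

m₁+m₂+m₃ = -1 + 0 + 1 = 0  ✓
triangle: |1−2|=1 ≤ l₃=2 ≤ 1+2=3  ✓
parity: l₁+l₂+l₃ = 5 is odd  ✗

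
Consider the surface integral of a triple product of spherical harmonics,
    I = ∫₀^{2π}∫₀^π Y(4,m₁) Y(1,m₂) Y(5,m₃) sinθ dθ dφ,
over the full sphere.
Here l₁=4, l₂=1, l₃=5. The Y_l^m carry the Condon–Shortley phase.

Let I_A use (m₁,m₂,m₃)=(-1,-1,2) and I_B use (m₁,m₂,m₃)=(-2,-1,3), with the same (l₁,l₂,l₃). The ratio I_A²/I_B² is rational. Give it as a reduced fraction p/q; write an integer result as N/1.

l's match ⇒ only the (l;m) 3-j factors differ between A and B.
A: triangle coeff Δ(4,1,5) = 1/495; Σ_t [0,0]: t=0:+1/1440 = 1/1440; (3j)²=7/165 [(4 1 5; -1 -1 2)], sign=-1
B: triangle coeff Δ(4,1,5) = 1/495; Σ_t [0,0]: t=0:+1/2880 = 1/2880; (3j)²=28/495 [(4 1 5; -2 -1 3)], sign=+1
I_A²/I_B² = (7/165)/(28/495) = 3/4

3/4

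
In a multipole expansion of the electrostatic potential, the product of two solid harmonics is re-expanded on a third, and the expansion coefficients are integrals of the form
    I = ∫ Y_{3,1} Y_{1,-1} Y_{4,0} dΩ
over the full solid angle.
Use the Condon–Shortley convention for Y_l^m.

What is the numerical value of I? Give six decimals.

0.150786

Rules hold: Σm=0, L=8 even, 2≤4≤4.
N = 7·3·9 = 189
Δ = 0!·6!·2!/9! = 1/252
Racah Σ t=0..0: t=0:+1/36 = 1/36
⇒ 3j(3 1 4; 0 0 0)² = 4/63, sgn +1
Racah Σ t=0..0: t=0:+1/96 = 1/96
⇒ 3j(3 1 4; 1 -1 0)² = 1/42, sgn +1
4πI² = N·(3j₀)²·(3jₘ)² = 2/7
I = +1·√(0.285714/4π) = 0.15078601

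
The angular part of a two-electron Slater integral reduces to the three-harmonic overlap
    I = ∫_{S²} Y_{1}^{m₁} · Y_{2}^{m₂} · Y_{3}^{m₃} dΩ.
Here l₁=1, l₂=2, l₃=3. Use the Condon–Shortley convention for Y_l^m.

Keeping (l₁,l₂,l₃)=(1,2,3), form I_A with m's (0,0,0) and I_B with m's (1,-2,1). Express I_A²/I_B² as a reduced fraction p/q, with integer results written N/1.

9/1

Shared (l₁,l₂,l₃)=(1,2,3): N and (l;000)² cancel in I_A²/I_B².
A: Δ = 0!·2!·4!/7! = 1/105; Racah Σ t=0..0: t=0:+1/4 = 1/4; ⇒ 3j(1 2 3; 0 0 0)² = 3/35, sgn -1
B: Δ = 0!·2!·4!/7! = 1/105; Racah Σ t=0..0: t=0:+1/48 = 1/48; ⇒ 3j(1 2 3; 1 -2 1)² = 1/105, sgn +1
I_A²/I_B² = (3/35)/(1/105) = 9/1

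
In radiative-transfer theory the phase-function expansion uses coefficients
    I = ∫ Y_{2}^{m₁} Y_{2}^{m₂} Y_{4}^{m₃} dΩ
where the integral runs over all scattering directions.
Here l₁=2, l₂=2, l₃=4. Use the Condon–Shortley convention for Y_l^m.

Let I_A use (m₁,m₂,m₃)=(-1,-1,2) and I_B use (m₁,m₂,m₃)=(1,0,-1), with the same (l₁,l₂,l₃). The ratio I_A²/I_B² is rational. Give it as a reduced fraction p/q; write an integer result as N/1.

Shared (l₁,l₂,l₃)=(2,2,4): N and (l;000)² cancel in I_A²/I_B².
A: Δ = 0!·4!·4!/9! = 1/630; Racah Σ t=0..0: t=0:+1/36 = 1/36; ⇒ 3j(2 2 4; -1 -1 2)² = 4/63, sgn +1
B: Δ = 0!·4!·4!/9! = 1/630; Racah Σ t=0..0: t=0:+1/24 = 1/24; ⇒ 3j(2 2 4; 1 0 -1)² = 1/21, sgn -1
I_A²/I_B² = (4/63)/(1/21) = 4/3

4/3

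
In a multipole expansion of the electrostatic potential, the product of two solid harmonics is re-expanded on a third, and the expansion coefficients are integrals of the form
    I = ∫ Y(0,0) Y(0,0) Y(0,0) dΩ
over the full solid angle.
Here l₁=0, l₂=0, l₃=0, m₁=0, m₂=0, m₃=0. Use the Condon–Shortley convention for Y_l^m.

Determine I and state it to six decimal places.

Checks pass: Σm=0; 0 even; l₃=0∈[0,0].
(2·0+1)(2·0+1)(2·0+1) = 1
Δ: 0! 0! 0! / 1! → 1/1
sum: t=0:+1/1 = 1/1
3j²(0 0 0; 0 0 0) = Δ·Π!·Σ² = 1/1  (sign +1)
(m-triple is (0,0,0) — same symbol as above.)
combine: 4πI² = 1·1·1 = 1/1
take √, sign +1: I = 0.28209479

0.282095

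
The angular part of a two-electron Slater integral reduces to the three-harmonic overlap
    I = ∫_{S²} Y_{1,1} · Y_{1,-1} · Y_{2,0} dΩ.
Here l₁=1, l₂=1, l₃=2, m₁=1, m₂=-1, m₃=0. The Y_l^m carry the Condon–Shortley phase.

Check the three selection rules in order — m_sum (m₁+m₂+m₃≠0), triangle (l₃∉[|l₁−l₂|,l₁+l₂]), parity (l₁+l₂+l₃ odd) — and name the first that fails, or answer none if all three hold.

none

azimuthal sum: 1 − 1 + 0 = 0  ✓
0 ≤ 2 ≤ 2 (triangle on l)  ✓
L = 1 + 1 + 2 = 4 (even)  ✓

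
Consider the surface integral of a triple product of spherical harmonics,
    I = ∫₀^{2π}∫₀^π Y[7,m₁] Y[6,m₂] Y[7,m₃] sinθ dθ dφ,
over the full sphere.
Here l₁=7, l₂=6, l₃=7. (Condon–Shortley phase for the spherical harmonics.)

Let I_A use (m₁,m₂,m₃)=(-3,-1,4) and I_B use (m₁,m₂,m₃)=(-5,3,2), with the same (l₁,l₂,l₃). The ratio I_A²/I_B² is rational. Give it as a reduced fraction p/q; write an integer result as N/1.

Shared (l₁,l₂,l₃)=(7,6,7): N and (l;000)² cancel in I_A²/I_B².
A: Δ = 6!·8!·6!/21! = 1/2444321880; Racah Σ t=2..5: t=2:+1/69672960 t=3:−1/8709120 t=4:+1/8294400 t=5:−1/62208000 = 1/248832000; ⇒ 3j(7 6 7; -3 -1 4)² = 7/83980, sgn -1
B: Δ = 6!·8!·6!/21! = 1/2444321880; Racah Σ t=4..6: t=4:+1/232243200 t=5:−1/29030400 t=6:+1/37324800 = -1/298598400; ⇒ 3j(7 6 7; -5 3 2)² = 7/16796, sgn +1
I_A²/I_B² = (7/83980)/(7/16796) = 1/5

1/5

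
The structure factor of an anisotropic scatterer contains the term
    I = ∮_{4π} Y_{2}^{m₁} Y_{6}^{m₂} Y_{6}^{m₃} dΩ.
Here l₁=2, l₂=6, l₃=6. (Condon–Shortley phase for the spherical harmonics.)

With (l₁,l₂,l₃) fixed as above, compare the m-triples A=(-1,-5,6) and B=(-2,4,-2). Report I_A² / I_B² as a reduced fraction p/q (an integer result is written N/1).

121/90

Same 2,6,6: normalisation and zero-m 3j drop out of the ratio.
A: Δ: 2! 2! 10! / 15! → 1/90090; sum: t=1:−1/7257600 = -1/7257600; 3j²(2 6 6; -1 -5 6) = Δ·Π!·Σ² = 11/455  (sign -1)
B: Δ: 2! 2! 10! / 15! → 1/90090; sum: t=2:+1/322560 = 1/322560; 3j²(2 6 6; -2 4 -2) = Δ·Π!·Σ² = 18/1001  (sign +1)
I_A²/I_B² = (11/455)/(18/1001) = 121/90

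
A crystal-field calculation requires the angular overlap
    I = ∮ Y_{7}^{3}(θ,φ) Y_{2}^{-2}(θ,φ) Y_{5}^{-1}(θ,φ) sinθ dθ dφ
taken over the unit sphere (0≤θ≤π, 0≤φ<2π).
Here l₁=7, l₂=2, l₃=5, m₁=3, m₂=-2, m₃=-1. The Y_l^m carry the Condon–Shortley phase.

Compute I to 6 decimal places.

m-sum 0 ✓  L=14 even ✓  5≤5≤9 ✓
Π(2lᵢ+1) = 15×5×11 = 825
triangle coeff Δ(7,2,5) = 1/15015
Σ_t [2,2]: t=2:+1/57600 = 1/57600
(3j)²=21/715 [(7 2 5; 0 0 0)], sign=-1
Σ_t [0,0]: t=0:+1/414720 = 1/414720
(3j)²=2/143 [(7 2 5; 3 -2 -1)], sign=+1
⇒ 4πI² = 630/1859
I = (-1)√(630/1859/(4π)) = -0.16421985

-0.164220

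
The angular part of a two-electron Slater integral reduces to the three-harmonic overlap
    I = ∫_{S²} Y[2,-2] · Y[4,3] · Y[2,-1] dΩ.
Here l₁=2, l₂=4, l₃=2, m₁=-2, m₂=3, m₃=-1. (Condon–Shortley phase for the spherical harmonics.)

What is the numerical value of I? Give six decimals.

-0.238414

m-sum 0 ✓  L=8 even ✓  2≤2≤6 ✓
Π(2lᵢ+1) = 5×9×5 = 225
triangle coeff Δ(2,4,2) = 1/630
Σ_t [2,2]: t=2:+1/16 = 1/16
(3j)²=2/35 [(2 4 2; 0 0 0)], sign=+1
Σ_t [4,4]: t=4:+1/144 = 1/144
(3j)²=1/18 [(2 4 2; -2 3 -1)], sign=-1
⇒ 4πI² = 5/7
I = (-1)√(5/7/(4π)) = -0.23841361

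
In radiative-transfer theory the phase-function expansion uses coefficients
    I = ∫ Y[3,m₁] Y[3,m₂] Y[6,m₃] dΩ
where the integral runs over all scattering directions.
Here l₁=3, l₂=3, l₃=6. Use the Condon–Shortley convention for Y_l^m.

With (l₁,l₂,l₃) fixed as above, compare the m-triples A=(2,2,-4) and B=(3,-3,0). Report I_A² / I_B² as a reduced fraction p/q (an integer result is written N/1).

504/1

Same 3,3,6: normalisation and zero-m 3j drop out of the ratio.
A: Δ: 0! 6! 6! / 13! → 1/12012; sum: t=0:+1/14400 = 1/14400; 3j²(3 3 6; 2 2 -4) = Δ·Π!·Σ² = 6/143  (sign +1)
B: Δ: 0! 6! 6! / 13! → 1/12012; sum: t=0:+1/518400 = 1/518400; 3j²(3 3 6; 3 -3 0) = Δ·Π!·Σ² = 1/12012  (sign +1)
I_A²/I_B² = (6/143)/(1/12012) = 504/1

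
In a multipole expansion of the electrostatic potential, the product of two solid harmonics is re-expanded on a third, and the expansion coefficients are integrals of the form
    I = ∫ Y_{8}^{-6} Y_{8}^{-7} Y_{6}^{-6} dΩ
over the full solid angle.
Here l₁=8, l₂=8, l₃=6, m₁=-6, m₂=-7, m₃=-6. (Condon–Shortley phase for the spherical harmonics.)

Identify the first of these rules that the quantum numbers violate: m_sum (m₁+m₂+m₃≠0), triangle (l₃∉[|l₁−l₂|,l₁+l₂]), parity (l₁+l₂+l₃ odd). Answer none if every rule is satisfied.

m_sum

Σmᵢ = -19  ✗
l₃∈[|l₁−l₂|,l₁+l₂]=[0,16], have l₃=6
Σlᵢ = 22 ⇒ even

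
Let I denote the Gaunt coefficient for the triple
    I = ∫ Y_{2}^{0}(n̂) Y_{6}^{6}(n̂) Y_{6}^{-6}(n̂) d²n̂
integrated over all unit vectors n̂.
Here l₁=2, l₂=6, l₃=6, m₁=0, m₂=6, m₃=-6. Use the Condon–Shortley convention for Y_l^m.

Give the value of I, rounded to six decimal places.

Checks pass: Σm=0; 14 even; l₃=6∈[4,8].
(2·2+1)(2·6+1)(2·6+1) = 845
Δ: 2! 2! 10! / 15! → 1/90090
sum: t=0:+1/69120 t=1:−1/14400 t=2:+1/69120 = -7/172800
3j²(2 6 6; 0 0 0) = Δ·Π!·Σ² = 14/715  (sign -1)
sum: t=2:+1/14515200 = 1/14515200
3j²(2 6 6; 0 6 -6) = Δ·Π!·Σ² = 22/455  (sign +1)
combine: 4πI² = 845·14/715·22/455 = 4/5
take √, sign -1: I = -0.25231325

-0.252313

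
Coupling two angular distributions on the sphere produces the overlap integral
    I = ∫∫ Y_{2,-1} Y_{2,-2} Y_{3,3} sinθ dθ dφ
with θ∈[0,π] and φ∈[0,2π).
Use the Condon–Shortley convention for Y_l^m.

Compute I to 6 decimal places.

L=7 odd ⇒ parity kills the (l;000) factor ⇒ I = 0

0.000000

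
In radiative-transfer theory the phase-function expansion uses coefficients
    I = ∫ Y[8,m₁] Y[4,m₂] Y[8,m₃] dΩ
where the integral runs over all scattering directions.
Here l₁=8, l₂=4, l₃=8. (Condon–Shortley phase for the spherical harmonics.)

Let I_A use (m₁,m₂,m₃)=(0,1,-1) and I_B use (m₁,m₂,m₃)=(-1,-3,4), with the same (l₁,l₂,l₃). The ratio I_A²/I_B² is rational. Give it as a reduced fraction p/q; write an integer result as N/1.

l's match ⇒ only the (l;m) 3-j factors differ between A and B.
A: triangle coeff Δ(8,4,8) = 1/185175900; Σ_t [1,4]: t=1:−1/87091200 t=2:+1/12441600 t=3:−1/14515200 t=4:+1/139345920 = 1/139345920; (3j)²=5/8398 [(8 4 8; 0 1 -1)], sign=-1
B: triangle coeff Δ(8,4,8) = 1/185175900; Σ_t [0,1]: t=0:+1/313528320 t=1:−1/139345920 = -1/250822656; (3j)²=1375/151164 [(8 4 8; -1 -3 4)], sign=-1
I_A²/I_B² = (5/8398)/(1375/151164) = 18/275

18/275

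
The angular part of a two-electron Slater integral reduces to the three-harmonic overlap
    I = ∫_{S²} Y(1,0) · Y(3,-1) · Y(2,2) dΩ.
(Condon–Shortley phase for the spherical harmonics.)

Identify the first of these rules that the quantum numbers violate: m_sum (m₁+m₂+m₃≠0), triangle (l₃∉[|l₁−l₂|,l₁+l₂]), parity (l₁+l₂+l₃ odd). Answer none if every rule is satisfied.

azimuthal sum: 0 − 1 + 2 = 1  ✗
2 ≤ 2 ≤ 4 (triangle on l)
L = 1 + 3 + 2 = 6 (even)

m_sum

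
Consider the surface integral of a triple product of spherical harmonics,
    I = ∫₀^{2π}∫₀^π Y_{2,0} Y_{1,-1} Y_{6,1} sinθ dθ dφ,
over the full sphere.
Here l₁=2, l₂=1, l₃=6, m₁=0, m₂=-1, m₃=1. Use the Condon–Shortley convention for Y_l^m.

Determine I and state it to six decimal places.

0.000000

|2−1|≤6≤2+1 violated ⇒ I = 0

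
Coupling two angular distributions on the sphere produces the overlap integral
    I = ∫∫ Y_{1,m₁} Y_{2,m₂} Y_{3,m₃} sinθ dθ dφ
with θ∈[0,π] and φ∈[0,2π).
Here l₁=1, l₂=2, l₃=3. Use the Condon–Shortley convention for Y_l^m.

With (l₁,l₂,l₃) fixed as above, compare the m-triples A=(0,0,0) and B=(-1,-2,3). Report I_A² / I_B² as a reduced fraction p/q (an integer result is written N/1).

3/5

Same 1,2,3: normalisation and zero-m 3j drop out of the ratio.
A: Δ: 0! 2! 4! / 7! → 1/105; sum: t=0:+1/4 = 1/4; 3j²(1 2 3; 0 0 0) = Δ·Π!·Σ² = 3/35  (sign -1)
B: Δ: 0! 2! 4! / 7! → 1/105; sum: t=0:+1/48 = 1/48; 3j²(1 2 3; -1 -2 3) = Δ·Π!·Σ² = 1/7  (sign +1)
I_A²/I_B² = (3/35)/(1/7) = 3/5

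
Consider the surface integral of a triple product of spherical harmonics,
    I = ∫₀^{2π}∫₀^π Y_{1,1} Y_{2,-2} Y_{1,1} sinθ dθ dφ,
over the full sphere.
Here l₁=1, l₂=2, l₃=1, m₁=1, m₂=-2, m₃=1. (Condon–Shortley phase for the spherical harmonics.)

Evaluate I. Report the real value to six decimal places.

0.309019

Checks pass: Σm=0; 4 even; l₃=1∈[1,3].
(2·1+1)(2·2+1)(2·1+1) = 45
Δ: 2! 0! 2! / 5! → 1/30
sum: t=1:−1/1 = -1/1
3j²(1 2 1; 0 0 0) = Δ·Π!·Σ² = 2/15  (sign +1)
sum: t=0:+1/4 = 1/4
3j²(1 2 1; 1 -2 1) = Δ·Π!·Σ² = 1/5  (sign +1)
combine: 4πI² = 45·2/15·1/5 = 6/5
take √, sign +1: I = 0.30901936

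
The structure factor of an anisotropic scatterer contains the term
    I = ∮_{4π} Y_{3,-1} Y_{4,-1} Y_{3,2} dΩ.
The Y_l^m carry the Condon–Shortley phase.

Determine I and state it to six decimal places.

0.145070

Checks pass: Σm=0; 10 even; l₃=3∈[1,7].
(2·3+1)(2·4+1)(2·3+1) = 441
Δ: 4! 2! 4! / 11! → 1/34650
sum: t=1:−1/72 t=2:+1/16 t=3:−1/72 = 5/144
3j²(3 4 3; 0 0 0) = Δ·Π!·Σ² = 2/77  (sign -1)
sum: t=2:+1/48 t=3:−1/144 = 1/72
3j²(3 4 3; -1 -1 2) = Δ·Π!·Σ² = 16/693  (sign -1)
combine: 4πI² = 441·2/77·16/693 = 32/121
take √, sign +1: I = 0.14506992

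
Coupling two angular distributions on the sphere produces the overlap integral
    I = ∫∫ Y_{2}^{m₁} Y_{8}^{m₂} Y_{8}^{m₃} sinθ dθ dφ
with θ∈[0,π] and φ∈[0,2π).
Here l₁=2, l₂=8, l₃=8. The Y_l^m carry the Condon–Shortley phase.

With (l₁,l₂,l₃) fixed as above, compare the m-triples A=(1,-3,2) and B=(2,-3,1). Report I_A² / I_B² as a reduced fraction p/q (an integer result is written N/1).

Same 2,8,8: normalisation and zero-m 3j drop out of the ratio.
A: Δ: 2! 2! 14! / 19! → 1/348840; sum: t=0:+1/87091200 t=1:−1/174182400 = 1/174182400; 3j²(2 8 8; 1 -3 2) = Δ·Π!·Σ² = 55/7752  (sign +1)
B: Δ: 2! 2! 14! / 19! → 1/348840; sum: t=0:+1/174182400 = 1/174182400; 3j²(2 8 8; 2 -3 1) = Δ·Π!·Σ² = 77/3876  (sign -1)
I_A²/I_B² = (55/7752)/(77/3876) = 5/14

5/14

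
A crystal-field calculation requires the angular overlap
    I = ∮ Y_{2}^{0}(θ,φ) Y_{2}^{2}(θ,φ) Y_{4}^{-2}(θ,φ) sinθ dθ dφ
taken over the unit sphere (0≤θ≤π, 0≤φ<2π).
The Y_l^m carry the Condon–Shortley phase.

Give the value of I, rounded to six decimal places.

0.156078

Checks pass: Σm=0; 8 even; l₃=4∈[0,4].
(2·2+1)(2·2+1)(2·4+1) = 225
Δ: 0! 4! 4! / 9! → 1/630
sum: t=0:+1/16 = 1/16
3j²(2 2 4; 0 0 0) = Δ·Π!·Σ² = 2/35  (sign +1)
sum: t=0:+1/96 = 1/96
3j²(2 2 4; 0 2 -2) = Δ·Π!·Σ² = 1/42  (sign +1)
combine: 4πI² = 225·2/35·1/42 = 15/49
take √, sign +1: I = 0.15607835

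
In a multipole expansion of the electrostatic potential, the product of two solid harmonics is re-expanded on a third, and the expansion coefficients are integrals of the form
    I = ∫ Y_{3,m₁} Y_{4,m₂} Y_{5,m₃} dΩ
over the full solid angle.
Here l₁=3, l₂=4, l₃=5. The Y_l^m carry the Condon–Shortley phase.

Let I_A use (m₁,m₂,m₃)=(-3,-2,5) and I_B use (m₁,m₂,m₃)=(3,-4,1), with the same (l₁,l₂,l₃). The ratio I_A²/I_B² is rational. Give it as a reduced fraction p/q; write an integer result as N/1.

15/2

l's match ⇒ only the (l;m) 3-j factors differ between A and B.
A: triangle coeff Δ(3,4,5) = 1/180180; Σ_t [2,2]: t=2:+1/34560 = 1/34560; (3j)²=5/286 [(3 4 5; -3 -2 5)], sign=+1
B: triangle coeff Δ(3,4,5) = 1/180180; Σ_t [0,0]: t=0:+1/34560 = 1/34560; (3j)²=1/429 [(3 4 5; 3 -4 1)], sign=+1
I_A²/I_B² = (5/286)/(1/429) = 15/2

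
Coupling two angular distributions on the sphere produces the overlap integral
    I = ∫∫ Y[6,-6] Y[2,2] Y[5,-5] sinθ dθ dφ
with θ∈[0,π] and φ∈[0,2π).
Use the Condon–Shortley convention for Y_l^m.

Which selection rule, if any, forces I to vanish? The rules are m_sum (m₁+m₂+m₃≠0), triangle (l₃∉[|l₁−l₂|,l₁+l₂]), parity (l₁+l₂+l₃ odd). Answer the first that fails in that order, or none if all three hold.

m_sum

Σmᵢ = -9  ✗
l₃∈[|l₁−l₂|,l₁+l₂]=[4,8], have l₃=5
Σlᵢ = 13 ⇒ odd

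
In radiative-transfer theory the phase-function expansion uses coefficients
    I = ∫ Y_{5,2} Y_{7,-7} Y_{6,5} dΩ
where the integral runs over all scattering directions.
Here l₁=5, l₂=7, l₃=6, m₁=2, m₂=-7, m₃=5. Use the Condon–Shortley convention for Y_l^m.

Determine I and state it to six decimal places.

m-sum 0 ✓  L=18 even ✓  2≤6≤12 ✓
Π(2lᵢ+1) = 11×15×13 = 2145
triangle coeff Δ(5,7,6) = 1/174594420
Σ_t [1,5]: t=1:−1/4147200 t=2:+1/207360 t=3:−1/82944 t=4:+1/207360 t=5:−1/4147200 = -1/345600
(3j)²=420/46189 [(5 7 6; 0 0 0)], sign=-1
Σ_t [0,0]: t=0:+1/174182400 = 1/174182400
(3j)²=77/3876 [(5 7 6; 2 -7 5)], sign=-1
⇒ 4πI² = 40425/104329
I = (+1)√(40425/104329/(4π)) = 0.17559719

0.175597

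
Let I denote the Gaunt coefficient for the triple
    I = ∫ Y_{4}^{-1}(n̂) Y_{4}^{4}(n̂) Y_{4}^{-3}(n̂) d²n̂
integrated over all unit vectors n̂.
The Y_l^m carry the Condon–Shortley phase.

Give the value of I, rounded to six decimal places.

-0.168431

Checks pass: Σm=0; 12 even; l₃=4∈[0,8].
(2·4+1)(2·4+1)(2·4+1) = 729
Δ: 4! 4! 4! / 13! → 1/450450
sum: t=0:+1/13824 t=1:−1/216 t=2:+1/64 t=3:−1/216 t=4:+1/13824 = 5/768
3j²(4 4 4; 0 0 0) = Δ·Π!·Σ² = 18/1001  (sign +1)
sum: t=4:+1/3456 = 1/3456
3j²(4 4 4; -1 4 -3) = Δ·Π!·Σ² = 35/1287  (sign -1)
combine: 4πI² = 729·18/1001·35/1287 = 7290/20449
take √, sign -1: I = -0.16843130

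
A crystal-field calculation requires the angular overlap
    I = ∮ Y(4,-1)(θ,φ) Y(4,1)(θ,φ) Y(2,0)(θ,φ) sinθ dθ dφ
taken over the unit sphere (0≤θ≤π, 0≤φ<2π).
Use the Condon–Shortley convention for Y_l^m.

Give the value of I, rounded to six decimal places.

-0.139264

Checks pass: Σm=0; 10 even; l₃=2∈[0,8].
(2·4+1)(2·4+1)(2·2+1) = 405
Δ: 6! 2! 2! / 11! → 1/13860
sum: t=2:+1/192 t=3:−1/36 t=4:+1/192 = -5/288
3j²(4 4 2; 0 0 0) = Δ·Π!·Σ² = 20/693  (sign -1)
sum: t=3:−1/144 t=4:+1/48 t=5:−1/480 = 17/1440
3j²(4 4 2; -1 1 0) = Δ·Π!·Σ² = 289/13860  (sign +1)
combine: 4πI² = 405·20/693·289/13860 = 1445/5929
take √, sign -1: I = -0.13926381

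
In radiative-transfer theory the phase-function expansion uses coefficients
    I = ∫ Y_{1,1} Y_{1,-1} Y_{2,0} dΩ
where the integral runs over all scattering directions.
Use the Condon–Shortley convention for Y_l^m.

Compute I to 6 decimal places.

0.126157

Checks pass: Σm=0; 4 even; l₃=2∈[0,2].
(2·1+1)(2·1+1)(2·2+1) = 45
Δ: 0! 2! 2! / 5! → 1/30
sum: t=0:+1/1 = 1/1
3j²(1 1 2; 0 0 0) = Δ·Π!·Σ² = 2/15  (sign +1)
sum: t=0:+1/4 = 1/4
3j²(1 1 2; 1 -1 0) = Δ·Π!·Σ² = 1/30  (sign +1)
combine: 4πI² = 45·2/15·1/30 = 1/5
take √, sign +1: I = 0.12615663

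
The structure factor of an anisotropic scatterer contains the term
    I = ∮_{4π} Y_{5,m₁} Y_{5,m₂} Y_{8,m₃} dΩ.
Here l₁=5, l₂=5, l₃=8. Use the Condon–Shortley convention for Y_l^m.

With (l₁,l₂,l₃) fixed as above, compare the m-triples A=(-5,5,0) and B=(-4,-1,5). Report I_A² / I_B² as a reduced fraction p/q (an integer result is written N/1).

25/3432

Same 5,5,8: normalisation and zero-m 3j drop out of the ratio.
A: Δ: 2! 8! 8! / 19! → 1/37413090; sum: t=2:+1/3251404800 = 1/3251404800; 3j²(5 5 8; -5 5 0) = Δ·Π!·Σ² = 5/92378  (sign +1)
B: Δ: 2! 8! 8! / 19! → 1/37413090; sum: t=1:−1/29030400 t=2:+1/14515200 = 1/29030400; 3j²(5 5 8; -4 -1 5) = Δ·Π!·Σ² = 12/1615  (sign -1)
I_A²/I_B² = (5/92378)/(12/1615) = 25/3432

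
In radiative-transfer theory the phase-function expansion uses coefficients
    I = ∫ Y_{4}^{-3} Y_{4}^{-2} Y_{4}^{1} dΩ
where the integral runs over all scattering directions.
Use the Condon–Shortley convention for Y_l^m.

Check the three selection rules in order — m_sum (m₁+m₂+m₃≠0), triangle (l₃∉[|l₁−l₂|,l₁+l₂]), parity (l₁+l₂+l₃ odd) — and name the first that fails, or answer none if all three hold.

m_sum

m₁+m₂+m₃ = -3 − 2 + 1 = -4  ✗
triangle: |4−4|=0 ≤ l₃=4 ≤ 4+4=8
parity: l₁+l₂+l₃ = 12 is even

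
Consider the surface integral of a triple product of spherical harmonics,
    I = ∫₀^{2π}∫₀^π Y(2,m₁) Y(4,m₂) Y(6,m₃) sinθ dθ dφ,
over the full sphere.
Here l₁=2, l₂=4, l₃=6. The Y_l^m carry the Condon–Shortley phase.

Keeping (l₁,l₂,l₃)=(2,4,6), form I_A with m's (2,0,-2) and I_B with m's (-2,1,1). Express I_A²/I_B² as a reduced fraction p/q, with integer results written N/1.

Shared (l₁,l₂,l₃)=(2,4,6): N and (l;000)² cancel in I_A²/I_B².
A: Δ = 0!·4!·8!/13! = 1/6435; Racah Σ t=0..0: t=0:+1/13824 = 1/13824; ⇒ 3j(2 4 6; 2 0 -2)² = 14/1287, sgn +1
B: Δ = 0!·4!·8!/13! = 1/6435; Racah Σ t=0..0: t=0:+1/17280 = 1/17280; ⇒ 3j(2 4 6; -2 1 1)² = 7/1287, sgn -1
I_A²/I_B² = (14/1287)/(7/1287) = 2/1

2/1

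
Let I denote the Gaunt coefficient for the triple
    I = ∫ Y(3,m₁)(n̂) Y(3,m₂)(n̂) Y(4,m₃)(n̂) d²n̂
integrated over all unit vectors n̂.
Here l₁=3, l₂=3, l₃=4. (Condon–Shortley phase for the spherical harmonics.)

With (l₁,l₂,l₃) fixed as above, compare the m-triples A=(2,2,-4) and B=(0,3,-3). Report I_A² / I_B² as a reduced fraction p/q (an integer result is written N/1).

10/9

l's match ⇒ only the (l;m) 3-j factors differ between A and B.
A: triangle coeff Δ(3,3,4) = 1/34650; Σ_t [1,1]: t=1:−1/576 = -1/576; (3j)²=5/99 [(3 3 4; 2 2 -4)], sign=-1
B: triangle coeff Δ(3,3,4) = 1/34650; Σ_t [2,2]: t=2:+1/288 = 1/288; (3j)²=1/22 [(3 3 4; 0 3 -3)], sign=-1
I_A²/I_B² = (5/99)/(1/22) = 10/9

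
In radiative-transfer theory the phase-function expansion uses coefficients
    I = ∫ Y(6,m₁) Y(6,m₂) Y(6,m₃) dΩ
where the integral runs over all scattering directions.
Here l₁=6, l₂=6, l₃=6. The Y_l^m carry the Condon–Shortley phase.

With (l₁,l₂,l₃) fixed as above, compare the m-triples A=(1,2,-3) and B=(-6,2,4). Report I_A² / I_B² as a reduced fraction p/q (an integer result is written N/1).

l's match ⇒ only the (l;m) 3-j factors differ between A and B.
A: triangle coeff Δ(6,6,6) = 1/325909584; Σ_t [2,5]: t=2:+1/1244160 t=3:−1/207360 t=4:+1/276480 t=5:−1/3110400 = -1/1382400; (3j)²=189/92378 [(6 6 6; 1 2 -3)], sign=+1
B: triangle coeff Δ(6,6,6) = 1/325909584; Σ_t [6,6]: t=6:+1/24883200 = 1/24883200; (3j)²=70/4199 [(6 6 6; -6 2 4)], sign=+1
I_A²/I_B² = (189/92378)/(70/4199) = 27/220

27/220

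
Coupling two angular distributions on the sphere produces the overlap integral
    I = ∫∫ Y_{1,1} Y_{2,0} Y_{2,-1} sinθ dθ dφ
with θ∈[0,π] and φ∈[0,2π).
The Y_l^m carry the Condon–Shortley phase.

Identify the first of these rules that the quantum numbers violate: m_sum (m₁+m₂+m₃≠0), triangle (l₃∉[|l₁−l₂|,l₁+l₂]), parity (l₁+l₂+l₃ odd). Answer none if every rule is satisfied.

parity

azimuthal sum: 1 + 0 − 1 = 0  ✓
1 ≤ 2 ≤ 3 (triangle on l)  ✓
L = 1 + 2 + 2 = 5 (odd)  ✗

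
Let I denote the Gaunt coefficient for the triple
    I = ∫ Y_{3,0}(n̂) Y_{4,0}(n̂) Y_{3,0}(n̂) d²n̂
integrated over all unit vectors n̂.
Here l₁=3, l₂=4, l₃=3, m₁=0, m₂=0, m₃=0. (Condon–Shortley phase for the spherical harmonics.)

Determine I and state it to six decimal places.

m-sum 0 ✓  L=10 even ✓  1≤3≤7 ✓
Π(2lᵢ+1) = 7×9×7 = 441
triangle coeff Δ(3,4,3) = 1/34650
Σ_t [1,3]: t=1:−1/72 t=2:+1/16 t=3:−1/72 = 5/144
(3j)²=2/77 [(3 4 3; 0 0 0)], sign=-1
(m-triple is (0,0,0) — same symbol as above.)
⇒ 4πI² = 36/121
I = (+1)√(36/121/(4π)) = 0.15386989

0.153870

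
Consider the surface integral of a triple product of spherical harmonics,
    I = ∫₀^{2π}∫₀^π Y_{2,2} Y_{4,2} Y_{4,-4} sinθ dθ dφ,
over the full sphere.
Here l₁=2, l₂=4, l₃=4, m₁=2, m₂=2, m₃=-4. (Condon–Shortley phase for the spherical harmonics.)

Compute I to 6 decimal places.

-0.106180

m-sum 0 ✓  L=10 even ✓  2≤4≤6 ✓
Π(2lᵢ+1) = 5×9×9 = 405
triangle coeff Δ(2,4,4) = 1/13860
Σ_t [0,2]: t=0:+1/192 t=1:−1/36 t=2:+1/192 = -5/288
(3j)²=20/693 [(2 4 4; 0 0 0)], sign=-1
Σ_t [0,0]: t=0:+1/2880 = 1/2880
(3j)²=2/165 [(2 4 4; 2 2 -4)], sign=+1
⇒ 4πI² = 120/847
I = (-1)√(120/847/(4π)) = -0.10618031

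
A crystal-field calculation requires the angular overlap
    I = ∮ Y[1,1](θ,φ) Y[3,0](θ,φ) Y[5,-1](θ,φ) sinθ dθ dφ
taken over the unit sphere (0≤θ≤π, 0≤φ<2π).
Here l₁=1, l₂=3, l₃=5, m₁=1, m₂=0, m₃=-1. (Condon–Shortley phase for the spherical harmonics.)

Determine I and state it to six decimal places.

0.000000

triangle: need 2≤l₃≤4, have 5; I=0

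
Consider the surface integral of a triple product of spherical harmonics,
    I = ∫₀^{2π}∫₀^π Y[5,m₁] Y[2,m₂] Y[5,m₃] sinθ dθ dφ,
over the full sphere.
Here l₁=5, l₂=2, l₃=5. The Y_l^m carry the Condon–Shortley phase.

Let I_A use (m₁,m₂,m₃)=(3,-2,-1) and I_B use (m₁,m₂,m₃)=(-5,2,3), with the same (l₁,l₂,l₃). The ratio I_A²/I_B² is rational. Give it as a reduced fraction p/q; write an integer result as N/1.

56/15

l's match ⇒ only the (l;m) 3-j factors differ between A and B.
A: triangle coeff Δ(5,2,5) = 1/38610; Σ_t [0,0]: t=0:+1/5760 = 1/5760; (3j)²=56/2145 [(5 2 5; 3 -2 -1)], sign=+1
B: triangle coeff Δ(5,2,5) = 1/38610; Σ_t [2,2]: t=2:+1/161280 = 1/161280; (3j)²=1/143 [(5 2 5; -5 2 3)], sign=+1
I_A²/I_B² = (56/2145)/(1/143) = 56/15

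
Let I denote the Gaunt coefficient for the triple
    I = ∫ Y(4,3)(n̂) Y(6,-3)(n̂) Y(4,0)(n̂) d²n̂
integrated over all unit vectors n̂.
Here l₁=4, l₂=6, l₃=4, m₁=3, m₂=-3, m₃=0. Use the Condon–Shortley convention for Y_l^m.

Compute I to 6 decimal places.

0.123195

Checks pass: Σm=0; 14 even; l₃=4∈[2,10].
(2·4+1)(2·6+1)(2·4+1) = 1053
Δ: 6! 2! 6! / 15! → 1/1261260
sum: t=2:+1/4608 t=3:−1/1296 t=4:+1/4608 = -7/20736
3j²(4 6 4; 0 0 0) = Δ·Π!·Σ² = 20/1287  (sign -1)
sum: t=0:+1/25920 t=1:−1/11520 = -1/20736
3j²(4 6 4; 3 -3 0) = Δ·Π!·Σ² = 5/429  (sign -1)
combine: 4πI² = 1053·20/1287·5/429 = 300/1573
take √, sign +1: I = 0.12319450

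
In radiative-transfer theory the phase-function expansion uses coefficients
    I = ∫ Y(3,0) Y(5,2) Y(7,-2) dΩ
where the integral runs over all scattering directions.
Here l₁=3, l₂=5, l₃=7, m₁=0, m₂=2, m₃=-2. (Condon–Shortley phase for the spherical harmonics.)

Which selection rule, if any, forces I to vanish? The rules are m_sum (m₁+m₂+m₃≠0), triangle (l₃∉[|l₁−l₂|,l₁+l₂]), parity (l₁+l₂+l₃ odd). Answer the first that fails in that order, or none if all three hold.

m₁+m₂+m₃ = 0 + 2 − 2 = 0  ✓
triangle: |3−5|=2 ≤ l₃=7 ≤ 3+5=8  ✓
parity: l₁+l₂+l₃ = 15 is odd  ✗

parity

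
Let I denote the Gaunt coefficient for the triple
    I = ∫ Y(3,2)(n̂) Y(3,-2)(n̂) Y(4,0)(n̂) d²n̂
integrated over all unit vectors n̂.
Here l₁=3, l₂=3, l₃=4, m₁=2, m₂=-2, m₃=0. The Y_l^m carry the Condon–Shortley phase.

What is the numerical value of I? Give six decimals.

-0.179515

m-sum 0 ✓  L=10 even ✓  0≤4≤6 ✓
Π(2lᵢ+1) = 7×7×9 = 441
triangle coeff Δ(3,3,4) = 1/34650
Σ_t [0,2]: t=0:+1/72 t=1:−1/16 t=2:+1/72 = -5/144
(3j)²=2/77 [(3 3 4; 0 0 0)], sign=-1
Σ_t [0,1]: t=0:+1/72 t=1:−1/576 = 7/576
(3j)²=7/198 [(3 3 4; 2 -2 0)], sign=+1
⇒ 4πI² = 49/121
I = (-1)√(49/121/(4π)) = -0.17951487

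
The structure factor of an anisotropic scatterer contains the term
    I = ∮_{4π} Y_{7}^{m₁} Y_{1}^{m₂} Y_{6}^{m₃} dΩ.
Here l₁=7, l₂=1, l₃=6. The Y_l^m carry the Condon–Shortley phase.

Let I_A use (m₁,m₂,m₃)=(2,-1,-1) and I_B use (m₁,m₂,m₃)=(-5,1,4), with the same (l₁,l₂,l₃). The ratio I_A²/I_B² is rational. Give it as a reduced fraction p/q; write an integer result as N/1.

6/11

Shared (l₁,l₂,l₃)=(7,1,6): N and (l;000)² cancel in I_A²/I_B².
A: Δ = 2!·12!·0!/15! = 1/1365; Racah Σ t=0..0: t=0:+1/1209600 = 1/1209600; ⇒ 3j(7 1 6; 2 -1 -1)² = 12/455, sgn -1
B: Δ = 2!·12!·0!/15! = 1/1365; Racah Σ t=2..2: t=2:+1/14515200 = 1/14515200; ⇒ 3j(7 1 6; -5 1 4)² = 22/455, sgn +1
I_A²/I_B² = (12/455)/(22/455) = 6/11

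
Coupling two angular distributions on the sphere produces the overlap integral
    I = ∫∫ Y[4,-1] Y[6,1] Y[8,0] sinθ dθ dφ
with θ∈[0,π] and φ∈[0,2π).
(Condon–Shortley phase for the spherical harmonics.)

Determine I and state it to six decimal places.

Checks pass: Σm=0; 18 even; l₃=8∈[2,10].
(2·4+1)(2·6+1)(2·8+1) = 1989
Δ: 2! 6! 10! / 19! → 1/23279256
sum: t=0:+1/1658880 t=1:−1/518400 t=2:+1/1658880 = -1/1382400
3j²(4 6 8; 0 0 0) = Δ·Π!·Σ² = 504/46189  (sign -1)
sum: t=0:+1/7257600 t=1:−1/829440 t=2:+1/1036800 = -1/9676800
3j²(4 6 8; -1 1 0) = Δ·Π!·Σ² = 15/46189  (sign -1)
combine: 4πI² = 1989·504/46189·15/46189 = 68040/9653501
take √, sign +1: I = 0.02368290

0.023683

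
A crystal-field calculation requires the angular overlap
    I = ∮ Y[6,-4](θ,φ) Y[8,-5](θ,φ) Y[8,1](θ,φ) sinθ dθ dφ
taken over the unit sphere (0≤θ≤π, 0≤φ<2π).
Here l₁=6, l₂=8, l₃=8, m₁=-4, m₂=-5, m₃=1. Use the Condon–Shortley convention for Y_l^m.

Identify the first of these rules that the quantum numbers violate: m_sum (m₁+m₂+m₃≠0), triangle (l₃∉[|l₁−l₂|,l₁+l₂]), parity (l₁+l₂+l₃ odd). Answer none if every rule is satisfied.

azimuthal sum: -4 − 5 + 1 = -8  ✗
2 ≤ 8 ≤ 14 (triangle on l)
L = 6 + 8 + 8 = 22 (even)

m_sum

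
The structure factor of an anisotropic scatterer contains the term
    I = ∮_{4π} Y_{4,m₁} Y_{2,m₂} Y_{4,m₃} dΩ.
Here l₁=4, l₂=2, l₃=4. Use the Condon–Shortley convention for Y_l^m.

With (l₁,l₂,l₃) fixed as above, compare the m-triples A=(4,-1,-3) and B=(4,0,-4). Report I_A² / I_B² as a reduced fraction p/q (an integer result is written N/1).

Shared (l₁,l₂,l₃)=(4,2,4): N and (l;000)² cancel in I_A²/I_B².
A: Δ = 2!·6!·2!/11! = 1/13860; Racah Σ t=0..0: t=0:+1/1440 = 1/1440; ⇒ 3j(4 2 4; 4 -1 -3)² = 7/165, sgn -1
B: Δ = 2!·6!·2!/11! = 1/13860; Racah Σ t=0..0: t=0:+1/2880 = 1/2880; ⇒ 3j(4 2 4; 4 0 -4)² = 28/495, sgn +1
I_A²/I_B² = (7/165)/(28/495) = 3/4

3/4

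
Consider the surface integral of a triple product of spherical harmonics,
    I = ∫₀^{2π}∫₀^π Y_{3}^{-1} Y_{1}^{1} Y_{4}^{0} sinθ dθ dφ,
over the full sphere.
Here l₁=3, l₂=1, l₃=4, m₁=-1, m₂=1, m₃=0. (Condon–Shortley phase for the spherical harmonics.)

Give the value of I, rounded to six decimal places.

0.150786

m-sum 0 ✓  L=8 even ✓  2≤4≤4 ✓
Π(2lᵢ+1) = 7×3×9 = 189
triangle coeff Δ(3,1,4) = 1/252
Σ_t [0,0]: t=0:+1/36 = 1/36
(3j)²=4/63 [(3 1 4; 0 0 0)], sign=+1
Σ_t [0,0]: t=0:+1/96 = 1/96
(3j)²=1/42 [(3 1 4; -1 1 0)], sign=+1
⇒ 4πI² = 2/7
I = (+1)√(2/7/(4π)) = 0.15078601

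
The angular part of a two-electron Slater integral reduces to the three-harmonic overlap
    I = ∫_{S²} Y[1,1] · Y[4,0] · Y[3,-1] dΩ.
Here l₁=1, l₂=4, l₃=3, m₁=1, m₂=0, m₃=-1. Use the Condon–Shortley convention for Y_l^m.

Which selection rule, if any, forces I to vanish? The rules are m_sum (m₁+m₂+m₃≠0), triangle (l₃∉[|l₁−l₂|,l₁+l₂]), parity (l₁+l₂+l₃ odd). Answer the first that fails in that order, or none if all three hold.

none

azimuthal sum: 1 + 0 − 1 = 0  ✓
3 ≤ 3 ≤ 5 (triangle on l)  ✓
L = 1 + 4 + 3 = 8 (even)  ✓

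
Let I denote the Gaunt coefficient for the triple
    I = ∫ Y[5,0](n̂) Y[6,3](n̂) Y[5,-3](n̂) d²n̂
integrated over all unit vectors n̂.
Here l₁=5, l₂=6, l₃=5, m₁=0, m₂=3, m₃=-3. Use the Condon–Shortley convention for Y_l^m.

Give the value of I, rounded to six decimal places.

m-sum 0 ✓  L=16 even ✓  1≤5≤11 ✓
Π(2lᵢ+1) = 11×13×11 = 1573
triangle coeff Δ(5,6,5) = 1/28588560
Σ_t [1,5]: t=1:−1/345600 t=2:+1/13824 t=3:−1/5184 t=4:+1/13824 t=5:−1/345600 = -7/129600
(3j)²=80/7293 [(5 6 5; 0 0 0)], sign=+1
Σ_t [3,5]: t=3:−1/103680 t=4:+1/34560 t=5:−1/138240 = 1/82944
(3j)²=125/9724 [(5 6 5; 0 3 -3)], sign=+1
⇒ 4πI² = 2500/11271
I = (+1)√(2500/11271/(4π)) = 0.13285682

0.132857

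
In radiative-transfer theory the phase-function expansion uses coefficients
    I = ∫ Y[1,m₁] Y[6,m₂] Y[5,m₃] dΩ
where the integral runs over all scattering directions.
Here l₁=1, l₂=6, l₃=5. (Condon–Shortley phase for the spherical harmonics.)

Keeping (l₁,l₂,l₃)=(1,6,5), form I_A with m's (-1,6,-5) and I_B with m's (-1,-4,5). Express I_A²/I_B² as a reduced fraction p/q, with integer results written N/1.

Same 1,6,5: normalisation and zero-m 3j drop out of the ratio.
A: Δ: 2! 0! 10! / 13! → 1/858; sum: t=2:+1/7257600 = 1/7257600; 3j²(1 6 5; -1 6 -5) = Δ·Π!·Σ² = 1/13  (sign +1)
B: Δ: 2! 0! 10! / 13! → 1/858; sum: t=2:+1/7257600 = 1/7257600; 3j²(1 6 5; -1 -4 5) = Δ·Π!·Σ² = 1/858  (sign +1)
I_A²/I_B² = (1/13)/(1/858) = 66/1

66/1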